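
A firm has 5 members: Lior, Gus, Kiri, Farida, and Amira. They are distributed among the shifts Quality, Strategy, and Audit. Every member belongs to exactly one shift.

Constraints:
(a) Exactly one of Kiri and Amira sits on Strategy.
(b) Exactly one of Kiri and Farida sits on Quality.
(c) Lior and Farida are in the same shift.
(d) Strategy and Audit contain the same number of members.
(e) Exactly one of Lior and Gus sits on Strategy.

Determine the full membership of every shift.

Quality = {Kiri}; Strategy = {Amira, Gus}; Audit = {Farida, Lior}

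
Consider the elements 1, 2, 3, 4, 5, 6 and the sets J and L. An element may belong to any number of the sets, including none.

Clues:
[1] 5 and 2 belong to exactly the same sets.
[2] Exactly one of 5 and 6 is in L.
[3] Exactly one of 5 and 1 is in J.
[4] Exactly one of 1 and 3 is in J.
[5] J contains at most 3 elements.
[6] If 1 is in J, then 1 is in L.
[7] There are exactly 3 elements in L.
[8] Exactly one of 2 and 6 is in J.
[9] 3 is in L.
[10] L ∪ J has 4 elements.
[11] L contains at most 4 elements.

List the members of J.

J = {1, 4, 6}

From (9): 3 ∈ L.
Suppose 1 ∉ J: no assignment then satisfies all the clues, so 1 ∈ J.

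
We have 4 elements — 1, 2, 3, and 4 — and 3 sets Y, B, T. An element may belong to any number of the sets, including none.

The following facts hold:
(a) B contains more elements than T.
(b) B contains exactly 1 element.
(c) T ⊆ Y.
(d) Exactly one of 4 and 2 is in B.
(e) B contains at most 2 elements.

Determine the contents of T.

T = {}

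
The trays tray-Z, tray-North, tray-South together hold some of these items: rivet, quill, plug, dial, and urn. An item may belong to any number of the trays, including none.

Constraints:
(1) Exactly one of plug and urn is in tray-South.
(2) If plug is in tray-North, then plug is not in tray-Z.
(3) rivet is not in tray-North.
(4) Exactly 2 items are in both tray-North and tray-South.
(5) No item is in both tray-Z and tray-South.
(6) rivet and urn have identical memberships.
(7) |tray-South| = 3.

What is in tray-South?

tray-South = {dial, plug, quill}

From (3): rivet ∉ tray-North.
(6): urn matches rivet: urn ∉ tray-North.
Suppose rivet ∈ tray-South: no assignment then satisfies all the clues, so rivet ∉ tray-South.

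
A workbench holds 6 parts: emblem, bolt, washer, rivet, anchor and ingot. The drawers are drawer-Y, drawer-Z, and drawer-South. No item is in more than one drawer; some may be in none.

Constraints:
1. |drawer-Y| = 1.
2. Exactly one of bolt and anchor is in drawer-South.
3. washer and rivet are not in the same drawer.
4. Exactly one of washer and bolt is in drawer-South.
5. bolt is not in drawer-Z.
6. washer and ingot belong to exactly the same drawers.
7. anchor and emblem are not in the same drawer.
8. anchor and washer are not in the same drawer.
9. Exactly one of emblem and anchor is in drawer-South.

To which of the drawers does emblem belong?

emblem: drawer-South

From (5): bolt ∉ drawer-Z.
Suppose emblem ∈ drawer-Y: no assignment then satisfies all the clues, so emblem ∉ drawer-Y.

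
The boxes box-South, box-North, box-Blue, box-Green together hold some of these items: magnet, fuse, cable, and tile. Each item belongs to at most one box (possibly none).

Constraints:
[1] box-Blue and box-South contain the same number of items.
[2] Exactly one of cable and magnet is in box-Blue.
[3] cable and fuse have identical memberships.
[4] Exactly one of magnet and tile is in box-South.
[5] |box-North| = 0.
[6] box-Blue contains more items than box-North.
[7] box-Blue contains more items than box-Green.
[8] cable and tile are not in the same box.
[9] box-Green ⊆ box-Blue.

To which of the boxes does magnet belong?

magnet: box-Blue

(5): box-North already has 0, so the rest are out.
Suppose magnet ∈ box-South: no assignment then satisfies all the clues, so magnet ∉ box-South.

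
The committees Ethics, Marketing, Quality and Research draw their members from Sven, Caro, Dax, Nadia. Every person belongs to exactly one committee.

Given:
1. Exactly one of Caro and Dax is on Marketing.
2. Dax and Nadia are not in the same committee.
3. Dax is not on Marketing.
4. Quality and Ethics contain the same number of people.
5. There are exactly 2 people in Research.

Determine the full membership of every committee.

Ethics = {}; Marketing = {Caro, Nadia}; Quality = {}; Research = {Dax, Sven}

From (3): Dax ∉ Marketing.
(1) (exactly one): Caro ∈ Marketing.
Suppose Sven ∈ Ethics: no assignment then satisfies all the clues, so Sven ∉ Ethics.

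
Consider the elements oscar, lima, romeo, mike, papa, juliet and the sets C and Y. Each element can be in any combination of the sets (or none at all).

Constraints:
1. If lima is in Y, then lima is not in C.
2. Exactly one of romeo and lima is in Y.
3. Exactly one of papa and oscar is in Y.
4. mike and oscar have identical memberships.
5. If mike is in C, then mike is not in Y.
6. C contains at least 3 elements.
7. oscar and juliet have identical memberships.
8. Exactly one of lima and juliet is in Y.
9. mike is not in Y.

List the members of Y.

From (9): mike ∉ Y.
(4): oscar matches mike: oscar ∉ Y.
(7): juliet matches oscar: juliet ∉ Y.
(8) (exactly one): lima ∈ Y.
(1): lima ∉ C.
(2) (exactly one): romeo ∉ Y.
(3) (exactly one): papa ∈ Y.

Y = {lima, papa}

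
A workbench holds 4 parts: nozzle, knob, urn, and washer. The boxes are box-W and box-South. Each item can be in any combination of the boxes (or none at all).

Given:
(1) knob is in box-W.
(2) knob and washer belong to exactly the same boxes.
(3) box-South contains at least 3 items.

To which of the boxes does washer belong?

washer: box-South, box-W

From (1): knob ∈ box-W.
(2): washer matches knob: washer ∈ box-W.
Suppose washer ∉ box-South: no assignment then satisfies all the clues, so washer ∈ box-South.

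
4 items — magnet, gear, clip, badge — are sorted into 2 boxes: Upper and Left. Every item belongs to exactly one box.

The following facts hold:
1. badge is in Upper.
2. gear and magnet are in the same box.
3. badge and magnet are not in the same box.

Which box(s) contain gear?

From (1): badge ∈ Upper.
(3): magnet ∉ Upper.
Only one box left: magnet ∈ Left.
(2): gear matches magnet: gear ∉ Upper.
(2): gear matches magnet: gear ∈ Left.

gear: Left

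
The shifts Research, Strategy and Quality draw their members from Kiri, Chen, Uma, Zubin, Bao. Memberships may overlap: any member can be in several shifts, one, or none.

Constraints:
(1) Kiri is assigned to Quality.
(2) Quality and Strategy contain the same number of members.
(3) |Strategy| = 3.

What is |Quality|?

3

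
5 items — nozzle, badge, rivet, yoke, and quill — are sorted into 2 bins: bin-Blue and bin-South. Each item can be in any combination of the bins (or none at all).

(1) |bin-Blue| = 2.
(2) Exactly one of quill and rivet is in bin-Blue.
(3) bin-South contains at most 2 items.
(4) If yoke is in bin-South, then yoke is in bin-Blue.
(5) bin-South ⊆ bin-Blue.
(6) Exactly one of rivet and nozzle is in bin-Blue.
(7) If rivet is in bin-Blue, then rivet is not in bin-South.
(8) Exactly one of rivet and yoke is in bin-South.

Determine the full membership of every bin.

bin-Blue = {rivet, yoke}; bin-South = {yoke}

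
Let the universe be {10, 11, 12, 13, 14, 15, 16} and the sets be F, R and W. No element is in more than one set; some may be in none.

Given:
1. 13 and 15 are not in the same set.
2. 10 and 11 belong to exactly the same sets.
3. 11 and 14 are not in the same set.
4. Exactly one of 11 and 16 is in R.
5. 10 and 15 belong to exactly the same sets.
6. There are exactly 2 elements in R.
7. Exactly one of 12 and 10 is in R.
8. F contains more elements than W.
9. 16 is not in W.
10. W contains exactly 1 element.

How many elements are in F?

From (9): 16 ∉ W.
Suppose 10 ∉ F: no assignment then satisfies all the clues, so 10 ∈ F.

3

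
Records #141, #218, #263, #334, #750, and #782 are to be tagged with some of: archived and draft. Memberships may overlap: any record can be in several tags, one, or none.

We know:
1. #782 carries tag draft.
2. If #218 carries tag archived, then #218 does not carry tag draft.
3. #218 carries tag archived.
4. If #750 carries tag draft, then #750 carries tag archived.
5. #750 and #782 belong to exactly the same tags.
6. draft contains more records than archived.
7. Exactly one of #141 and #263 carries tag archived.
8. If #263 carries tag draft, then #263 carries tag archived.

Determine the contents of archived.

archived = {#218, #263, #750, #782}

From (1): #782 ∈ draft.
From (3): #218 ∈ archived.
(2): #218 ∉ draft.
(5): #750 matches #782: #750 ∈ draft.
(4): #750 ∈ archived.
(5): #782 matches #750: #782 ∈ archived.
Suppose #141 ∈ archived: no assignment then satisfies all the clues, so #141 ∉ archived.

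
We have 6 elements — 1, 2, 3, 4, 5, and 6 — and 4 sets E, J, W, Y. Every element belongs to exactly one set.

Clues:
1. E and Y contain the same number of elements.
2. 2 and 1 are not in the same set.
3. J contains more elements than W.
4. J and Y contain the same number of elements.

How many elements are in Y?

2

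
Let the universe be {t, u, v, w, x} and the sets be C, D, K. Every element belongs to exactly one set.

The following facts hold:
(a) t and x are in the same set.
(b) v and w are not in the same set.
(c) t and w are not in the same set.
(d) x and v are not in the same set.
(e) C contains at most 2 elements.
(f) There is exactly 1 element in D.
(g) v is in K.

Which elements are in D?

From (g): v ∈ K.
(b): w ∉ K.
(d): x ∉ K.
(a): t matches x: t ∉ K.
Suppose t ∈ D: no assignment then satisfies all the clues, so t ∉ D.

D = {w}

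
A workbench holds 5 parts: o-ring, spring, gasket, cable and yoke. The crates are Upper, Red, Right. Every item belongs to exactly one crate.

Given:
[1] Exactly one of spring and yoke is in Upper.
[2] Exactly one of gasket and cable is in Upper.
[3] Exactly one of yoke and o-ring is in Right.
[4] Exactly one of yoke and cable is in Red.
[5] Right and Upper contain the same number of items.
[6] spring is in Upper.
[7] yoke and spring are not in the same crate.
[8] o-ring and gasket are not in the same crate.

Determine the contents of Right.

Right = {cable, o-ring}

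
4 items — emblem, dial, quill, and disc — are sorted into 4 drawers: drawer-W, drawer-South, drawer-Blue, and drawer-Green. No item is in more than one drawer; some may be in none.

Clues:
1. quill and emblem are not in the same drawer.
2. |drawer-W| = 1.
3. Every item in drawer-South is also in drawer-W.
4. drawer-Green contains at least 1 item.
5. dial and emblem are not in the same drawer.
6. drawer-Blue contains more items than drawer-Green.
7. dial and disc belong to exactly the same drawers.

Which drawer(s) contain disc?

disc: drawer-Blue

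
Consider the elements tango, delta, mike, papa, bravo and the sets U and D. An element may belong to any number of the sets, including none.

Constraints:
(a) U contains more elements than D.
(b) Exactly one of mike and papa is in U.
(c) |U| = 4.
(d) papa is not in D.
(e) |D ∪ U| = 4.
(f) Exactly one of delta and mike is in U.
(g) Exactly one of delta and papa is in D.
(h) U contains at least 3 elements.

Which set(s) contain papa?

papa: U

From (d): papa ∉ D.
(g) (exactly one): delta ∈ D.
Suppose papa ∉ U: no assignment then satisfies all the clues, so papa ∈ U.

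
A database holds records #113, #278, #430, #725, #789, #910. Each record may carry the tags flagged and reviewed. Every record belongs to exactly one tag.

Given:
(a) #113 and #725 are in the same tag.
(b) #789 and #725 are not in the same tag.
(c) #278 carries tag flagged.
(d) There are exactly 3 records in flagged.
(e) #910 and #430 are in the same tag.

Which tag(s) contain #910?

#910: reviewed

From (c): #278 ∈ flagged.
Suppose #910 ∈ flagged: no assignment then satisfies all the clues, so #910 ∉ flagged.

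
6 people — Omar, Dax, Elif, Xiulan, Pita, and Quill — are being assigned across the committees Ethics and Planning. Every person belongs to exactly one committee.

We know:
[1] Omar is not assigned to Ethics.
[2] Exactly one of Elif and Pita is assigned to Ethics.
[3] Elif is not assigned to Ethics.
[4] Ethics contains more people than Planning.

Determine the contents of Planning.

Planning = {Elif, Omar}

From (1): Omar ∉ Ethics.
From (3): Elif ∉ Ethics.
(2) (exactly one): Pita ∈ Ethics.
Only one committee left: Omar ∈ Planning.
Only one committee left: Elif ∈ Planning.
Suppose Dax ∈ Planning: no assignment then satisfies all the clues, so Dax ∉ Planning.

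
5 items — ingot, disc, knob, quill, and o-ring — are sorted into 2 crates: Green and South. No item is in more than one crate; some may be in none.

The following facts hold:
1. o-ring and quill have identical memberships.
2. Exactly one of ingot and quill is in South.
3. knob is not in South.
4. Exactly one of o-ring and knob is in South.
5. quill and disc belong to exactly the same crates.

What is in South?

South = {disc, o-ring, quill}

From (3): knob ∉ South.
(4) (exactly one): o-ring ∈ South.
(1): quill matches o-ring: quill ∉ Green.
(1): quill matches o-ring: quill ∈ South.
(2) (exactly one): ingot ∉ South.
(5): disc matches quill: disc ∉ Green.
(5): disc matches quill: disc ∈ South.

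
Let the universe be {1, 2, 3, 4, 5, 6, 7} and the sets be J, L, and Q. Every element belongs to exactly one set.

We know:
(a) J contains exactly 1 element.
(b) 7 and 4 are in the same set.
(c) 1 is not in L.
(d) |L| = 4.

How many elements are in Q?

2

From (c): 1 ∉ L.
Suppose 4 ∈ J: no assignment then satisfies all the clues, so 4 ∉ J.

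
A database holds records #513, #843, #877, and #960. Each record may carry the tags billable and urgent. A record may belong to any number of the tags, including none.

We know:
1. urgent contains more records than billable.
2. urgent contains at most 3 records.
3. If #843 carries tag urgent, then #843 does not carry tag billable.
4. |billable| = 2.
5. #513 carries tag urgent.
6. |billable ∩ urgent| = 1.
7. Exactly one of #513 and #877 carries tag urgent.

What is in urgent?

From (5): #513 ∈ urgent.
(7) (exactly one): #877 ∉ urgent.
Suppose #843 ∉ urgent: no assignment then satisfies all the clues, so #843 ∈ urgent.

urgent = {#513, #843, #960}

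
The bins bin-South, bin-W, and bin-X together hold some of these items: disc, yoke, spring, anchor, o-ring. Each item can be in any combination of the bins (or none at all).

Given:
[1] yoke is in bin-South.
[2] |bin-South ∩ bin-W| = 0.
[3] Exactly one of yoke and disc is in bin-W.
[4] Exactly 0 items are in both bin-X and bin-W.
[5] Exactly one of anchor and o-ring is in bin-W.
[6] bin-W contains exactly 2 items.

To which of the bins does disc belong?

disc: bin-W

From (1): yoke ∈ bin-South.
Suppose disc ∈ bin-South: no assignment then satisfies all the clues, so disc ∉ bin-South.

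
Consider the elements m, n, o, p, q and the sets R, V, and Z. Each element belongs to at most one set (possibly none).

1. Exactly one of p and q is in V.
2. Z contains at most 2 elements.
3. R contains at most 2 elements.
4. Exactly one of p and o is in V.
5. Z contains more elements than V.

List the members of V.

V = {p}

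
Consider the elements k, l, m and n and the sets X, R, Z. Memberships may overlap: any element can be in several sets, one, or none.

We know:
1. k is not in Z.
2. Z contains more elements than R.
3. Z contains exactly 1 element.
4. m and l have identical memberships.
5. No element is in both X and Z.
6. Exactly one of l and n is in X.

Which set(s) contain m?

m: X

From (1): k ∉ Z.
Suppose m ∉ X: no assignment then satisfies all the clues, so m ∈ X.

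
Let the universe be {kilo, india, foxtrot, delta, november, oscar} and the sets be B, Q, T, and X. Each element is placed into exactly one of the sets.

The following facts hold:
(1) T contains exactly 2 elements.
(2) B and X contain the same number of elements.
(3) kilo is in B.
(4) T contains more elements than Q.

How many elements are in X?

2

From (3): kilo ∈ B.
Suppose india ∈ Q: no assignment then satisfies all the clues, so india ∉ Q.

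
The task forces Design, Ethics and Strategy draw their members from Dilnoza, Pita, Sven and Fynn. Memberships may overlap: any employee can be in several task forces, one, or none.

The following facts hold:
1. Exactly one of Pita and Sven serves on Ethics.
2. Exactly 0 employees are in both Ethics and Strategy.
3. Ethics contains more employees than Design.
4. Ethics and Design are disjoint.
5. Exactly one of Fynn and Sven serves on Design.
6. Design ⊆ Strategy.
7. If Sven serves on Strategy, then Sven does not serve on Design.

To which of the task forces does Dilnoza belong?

Dilnoza: Ethics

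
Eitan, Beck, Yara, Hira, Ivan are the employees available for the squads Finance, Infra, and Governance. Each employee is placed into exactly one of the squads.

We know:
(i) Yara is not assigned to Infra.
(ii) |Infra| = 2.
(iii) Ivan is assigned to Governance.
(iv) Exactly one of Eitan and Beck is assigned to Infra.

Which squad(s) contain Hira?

Hira: Infra

From (i): Yara ∉ Infra.
From (iii): Ivan ∈ Governance.
Suppose Hira ∈ Finance: no assignment then satisfies all the clues, so Hira ∉ Finance.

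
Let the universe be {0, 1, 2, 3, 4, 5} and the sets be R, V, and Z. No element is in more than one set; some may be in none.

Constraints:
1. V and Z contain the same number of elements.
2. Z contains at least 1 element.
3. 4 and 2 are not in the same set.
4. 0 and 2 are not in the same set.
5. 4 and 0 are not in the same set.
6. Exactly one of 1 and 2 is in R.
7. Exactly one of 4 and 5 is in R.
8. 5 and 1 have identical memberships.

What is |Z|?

1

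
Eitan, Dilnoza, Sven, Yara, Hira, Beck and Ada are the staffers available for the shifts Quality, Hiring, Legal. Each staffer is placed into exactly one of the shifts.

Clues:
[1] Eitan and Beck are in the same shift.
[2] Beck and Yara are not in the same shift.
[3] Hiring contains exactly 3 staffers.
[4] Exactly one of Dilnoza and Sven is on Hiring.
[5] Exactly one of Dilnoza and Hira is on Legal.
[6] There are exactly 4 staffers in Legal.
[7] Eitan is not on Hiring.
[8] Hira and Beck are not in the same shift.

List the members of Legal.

Legal = {Ada, Beck, Dilnoza, Eitan}

From (7): Eitan ∉ Hiring.
(1): Beck matches Eitan: Beck ∉ Hiring.
Suppose Eitan ∉ Legal: no assignment then satisfies all the clues, so Eitan ∈ Legal.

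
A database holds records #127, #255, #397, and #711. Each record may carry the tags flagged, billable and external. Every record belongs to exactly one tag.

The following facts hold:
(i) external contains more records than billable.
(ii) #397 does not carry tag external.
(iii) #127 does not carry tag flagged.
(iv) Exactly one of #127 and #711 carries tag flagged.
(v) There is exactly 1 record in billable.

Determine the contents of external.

external = {#127, #255}

From (ii): #397 ∉ external.
From (iii): #127 ∉ flagged.
(iv) (exactly one): #711 ∈ flagged.
Suppose #127 ∉ external: no assignment then satisfies all the clues, so #127 ∈ external.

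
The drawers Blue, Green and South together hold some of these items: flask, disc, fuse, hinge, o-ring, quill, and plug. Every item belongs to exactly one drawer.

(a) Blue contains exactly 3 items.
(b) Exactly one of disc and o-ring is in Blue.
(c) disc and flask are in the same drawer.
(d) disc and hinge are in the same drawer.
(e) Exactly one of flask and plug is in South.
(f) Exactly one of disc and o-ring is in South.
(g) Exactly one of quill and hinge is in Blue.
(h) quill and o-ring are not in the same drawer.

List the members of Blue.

Blue = {disc, flask, hinge}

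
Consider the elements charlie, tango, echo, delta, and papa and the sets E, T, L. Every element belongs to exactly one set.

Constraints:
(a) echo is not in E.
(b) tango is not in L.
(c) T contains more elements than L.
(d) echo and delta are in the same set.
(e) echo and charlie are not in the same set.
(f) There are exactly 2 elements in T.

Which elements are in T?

T = {delta, echo}

From (a): echo ∉ E.
From (b): tango ∉ L.
(d): delta matches echo: delta ∉ E.
Suppose charlie ∈ T: no assignment then satisfies all the clues, so charlie ∉ T.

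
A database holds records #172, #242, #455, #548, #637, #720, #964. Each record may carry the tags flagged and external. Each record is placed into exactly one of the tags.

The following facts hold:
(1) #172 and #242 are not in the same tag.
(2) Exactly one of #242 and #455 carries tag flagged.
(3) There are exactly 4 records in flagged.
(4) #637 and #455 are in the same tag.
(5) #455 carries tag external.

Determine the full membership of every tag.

flagged = {#242, #548, #720, #964}; external = {#172, #455, #637}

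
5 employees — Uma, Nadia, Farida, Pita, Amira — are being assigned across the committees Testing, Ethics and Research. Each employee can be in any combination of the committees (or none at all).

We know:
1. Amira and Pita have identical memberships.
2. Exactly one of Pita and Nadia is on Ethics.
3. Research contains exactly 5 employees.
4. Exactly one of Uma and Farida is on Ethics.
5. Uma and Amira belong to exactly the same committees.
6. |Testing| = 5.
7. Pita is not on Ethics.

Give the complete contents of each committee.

Testing = {Amira, Farida, Nadia, Pita, Uma}; Ethics = {Farida, Nadia}; Research = {Amira, Farida, Nadia, Pita, Uma}

From (7): Pita ∉ Ethics.
(1): Amira matches Pita: Amira ∉ Ethics.
(2) (exactly one): Nadia ∈ Ethics.
(3): only 5 candidates remain for Research, so all are in.
(5): Uma matches Amira: Uma ∉ Ethics.
(6): only 5 candidates remain for Testing, so all are in.
(4) (exactly one): Farida ∈ Ethics.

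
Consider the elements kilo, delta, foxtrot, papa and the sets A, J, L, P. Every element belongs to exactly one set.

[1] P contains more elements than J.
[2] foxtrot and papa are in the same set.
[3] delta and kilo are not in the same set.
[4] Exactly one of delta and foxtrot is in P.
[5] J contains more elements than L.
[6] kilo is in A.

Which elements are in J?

J = {delta}

From (6): kilo ∈ A.
(3): delta ∉ A.
Suppose delta ∉ J: no assignment then satisfies all the clues, so delta ∈ J.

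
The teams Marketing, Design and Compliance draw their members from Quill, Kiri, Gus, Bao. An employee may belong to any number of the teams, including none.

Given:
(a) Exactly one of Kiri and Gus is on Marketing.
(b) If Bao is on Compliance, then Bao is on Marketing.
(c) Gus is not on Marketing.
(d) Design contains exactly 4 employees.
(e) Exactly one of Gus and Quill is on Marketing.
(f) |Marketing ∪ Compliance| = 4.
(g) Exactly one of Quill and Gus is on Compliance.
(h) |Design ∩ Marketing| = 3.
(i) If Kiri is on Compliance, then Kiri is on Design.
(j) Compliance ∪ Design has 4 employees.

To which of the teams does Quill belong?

From (c): Gus ∉ Marketing.
(a) (exactly one): Kiri ∈ Marketing.
(d): only 4 candidates remain for Design, so all are in.
(e) (exactly one): Quill ∈ Marketing.
Suppose Quill ∈ Compliance: no assignment then satisfies all the clues, so Quill ∉ Compliance.

Quill: Design, Marketing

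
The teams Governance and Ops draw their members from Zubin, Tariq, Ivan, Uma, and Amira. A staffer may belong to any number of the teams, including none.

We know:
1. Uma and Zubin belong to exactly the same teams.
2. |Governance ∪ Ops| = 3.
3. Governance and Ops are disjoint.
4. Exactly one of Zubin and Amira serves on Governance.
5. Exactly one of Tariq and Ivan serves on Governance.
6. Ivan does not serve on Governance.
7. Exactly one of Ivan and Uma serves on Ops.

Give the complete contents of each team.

Governance = {Amira, Tariq}; Ops = {Ivan}

From (6): Ivan ∉ Governance.
(5) (exactly one): Tariq ∈ Governance.
(3) (disjoint): Tariq ∉ Ops.
Suppose Zubin ∈ Governance: no assignment then satisfies all the clues, so Zubin ∉ Governance.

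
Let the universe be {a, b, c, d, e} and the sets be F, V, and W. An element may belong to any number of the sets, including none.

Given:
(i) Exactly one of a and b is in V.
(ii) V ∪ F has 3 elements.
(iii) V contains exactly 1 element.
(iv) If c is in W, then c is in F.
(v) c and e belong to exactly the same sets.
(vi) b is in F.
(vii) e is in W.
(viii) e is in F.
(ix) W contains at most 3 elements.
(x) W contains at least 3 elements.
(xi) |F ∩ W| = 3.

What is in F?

F = {b, c, e}

From (vi): b ∈ F.
From (vii): e ∈ W.
From (viii): e ∈ F.
(v): c matches e: c ∈ F.
(v): c matches e: c ∈ W.
Suppose a ∈ F: no assignment then satisfies all the clues, so a ∉ F.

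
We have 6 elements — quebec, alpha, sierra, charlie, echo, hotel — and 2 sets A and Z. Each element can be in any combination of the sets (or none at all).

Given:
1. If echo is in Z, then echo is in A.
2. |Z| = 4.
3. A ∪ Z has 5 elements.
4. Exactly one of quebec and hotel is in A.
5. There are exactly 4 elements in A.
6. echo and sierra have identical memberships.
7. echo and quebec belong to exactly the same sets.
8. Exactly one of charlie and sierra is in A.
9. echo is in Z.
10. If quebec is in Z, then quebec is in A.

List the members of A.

A = {alpha, echo, quebec, sierra}

From (9): echo ∈ Z.
(1): echo ∈ A.
(6): sierra matches echo: sierra ∈ A.
(6): sierra matches echo: sierra ∈ Z.
(7): quebec matches echo: quebec ∈ A.
(7): quebec matches echo: quebec ∈ Z.
(8) (exactly one): charlie ∉ A.
(4) (exactly one): hotel ∉ A.
(5): only 4 candidates remain for A, so all are in.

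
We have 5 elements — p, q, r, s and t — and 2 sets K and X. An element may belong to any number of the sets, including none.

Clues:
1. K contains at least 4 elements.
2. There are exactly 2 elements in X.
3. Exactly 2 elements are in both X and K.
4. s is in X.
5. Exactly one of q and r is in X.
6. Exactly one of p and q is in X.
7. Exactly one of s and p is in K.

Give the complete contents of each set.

From (4): s ∈ X.
Suppose p ∈ K: no assignment then satisfies all the clues, so p ∉ K.

K = {q, r, s, t}; X = {q, s}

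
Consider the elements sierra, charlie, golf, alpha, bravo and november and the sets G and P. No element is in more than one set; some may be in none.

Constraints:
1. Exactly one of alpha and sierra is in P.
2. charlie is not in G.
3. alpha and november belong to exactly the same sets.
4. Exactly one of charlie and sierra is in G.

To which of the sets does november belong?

From (2): charlie ∉ G.
(4) (exactly one): sierra ∈ G.
(1) (exactly one): alpha ∈ P.
(3): november matches alpha: november ∉ G.
(3): november matches alpha: november ∈ P.

november: P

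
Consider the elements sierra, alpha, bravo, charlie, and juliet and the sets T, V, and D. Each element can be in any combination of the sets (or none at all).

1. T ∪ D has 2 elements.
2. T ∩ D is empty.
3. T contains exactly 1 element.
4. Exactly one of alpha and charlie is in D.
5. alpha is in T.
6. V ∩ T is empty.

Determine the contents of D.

D = {charlie}

From (5): alpha ∈ T.
(2) (disjoint): alpha ∉ D.
(3): T already has 1, so the rest are out.
(4) (exactly one): charlie ∈ D.
(6) (disjoint): alpha ∉ V.
Suppose sierra ∈ D: no assignment then satisfies all the clues, so sierra ∉ D.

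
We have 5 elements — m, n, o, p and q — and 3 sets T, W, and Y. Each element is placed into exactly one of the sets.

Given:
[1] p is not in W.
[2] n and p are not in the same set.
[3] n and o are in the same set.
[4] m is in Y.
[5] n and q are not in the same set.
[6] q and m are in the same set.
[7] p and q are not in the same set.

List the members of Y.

From (1): p ∉ W.
From (4): m ∈ Y.
(6): q matches m: q ∉ T.
(6): q matches m: q ∉ W.
(6): q matches m: q ∈ Y.
(7): p ∉ Y.
Only one set left: p ∈ T.
(2): n ∉ T.
(3): o matches n: o ∉ T.
(5): n ∉ Y.
Only one set left: n ∈ W.
(3): o matches n: o ∈ W.

Y = {m, q}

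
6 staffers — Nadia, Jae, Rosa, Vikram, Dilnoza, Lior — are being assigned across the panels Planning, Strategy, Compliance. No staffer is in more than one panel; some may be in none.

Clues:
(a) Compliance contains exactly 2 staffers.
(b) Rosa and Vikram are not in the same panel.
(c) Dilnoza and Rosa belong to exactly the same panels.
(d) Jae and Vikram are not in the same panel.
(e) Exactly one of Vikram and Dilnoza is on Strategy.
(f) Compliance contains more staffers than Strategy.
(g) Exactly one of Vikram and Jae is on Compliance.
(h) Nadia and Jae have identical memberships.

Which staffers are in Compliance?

Compliance = {Jae, Nadia}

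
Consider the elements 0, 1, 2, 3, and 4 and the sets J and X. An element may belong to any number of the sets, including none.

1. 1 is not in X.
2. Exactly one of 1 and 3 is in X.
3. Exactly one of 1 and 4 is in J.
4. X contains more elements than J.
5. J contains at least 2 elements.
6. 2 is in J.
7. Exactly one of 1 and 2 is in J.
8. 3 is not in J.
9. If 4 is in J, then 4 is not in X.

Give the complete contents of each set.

J = {2, 4}; X = {0, 2, 3}

From (1): 1 ∉ X.
From (6): 2 ∈ J.
From (8): 3 ∉ J.
(2) (exactly one): 3 ∈ X.
(7) (exactly one): 1 ∉ J.
(3) (exactly one): 4 ∈ J.
(9): 4 ∉ X.
Suppose 0 ∈ J: no assignment then satisfies all the clues, so 0 ∉ J.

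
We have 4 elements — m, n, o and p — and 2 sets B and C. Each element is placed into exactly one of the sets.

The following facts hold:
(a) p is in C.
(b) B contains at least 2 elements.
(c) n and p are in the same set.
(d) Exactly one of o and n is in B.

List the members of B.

B = {m, o}

From (a): p ∈ C.
(c): n matches p: n ∉ B.
(c): n matches p: n ∈ C.
(d) (exactly one): o ∈ B.
(b): only 2 candidates remain for B, so all are in.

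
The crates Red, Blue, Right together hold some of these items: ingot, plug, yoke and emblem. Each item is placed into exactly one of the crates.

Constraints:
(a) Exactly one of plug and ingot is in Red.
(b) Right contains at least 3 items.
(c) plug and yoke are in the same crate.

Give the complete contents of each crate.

Red = {ingot}; Blue = {}; Right = {emblem, plug, yoke}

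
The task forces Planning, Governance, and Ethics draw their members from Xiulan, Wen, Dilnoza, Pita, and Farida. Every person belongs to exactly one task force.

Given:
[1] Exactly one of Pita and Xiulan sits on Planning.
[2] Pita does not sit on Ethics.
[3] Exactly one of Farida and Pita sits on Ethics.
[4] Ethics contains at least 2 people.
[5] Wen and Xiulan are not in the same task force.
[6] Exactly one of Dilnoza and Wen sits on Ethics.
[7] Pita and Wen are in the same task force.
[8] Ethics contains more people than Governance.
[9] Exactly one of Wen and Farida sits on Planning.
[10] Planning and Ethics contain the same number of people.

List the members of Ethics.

From (2): Pita ∉ Ethics.
(3) (exactly one): Farida ∈ Ethics.
(7): Wen matches Pita: Wen ∉ Ethics.
(9) (exactly one): Wen ∈ Planning.
(5): Xiulan ∉ Planning.
(6) (exactly one): Dilnoza ∈ Ethics.
(7): Pita matches Wen: Pita ∈ Planning.
Suppose Xiulan ∈ Ethics: no assignment then satisfies all the clues, so Xiulan ∉ Ethics.

Ethics = {Dilnoza, Farida}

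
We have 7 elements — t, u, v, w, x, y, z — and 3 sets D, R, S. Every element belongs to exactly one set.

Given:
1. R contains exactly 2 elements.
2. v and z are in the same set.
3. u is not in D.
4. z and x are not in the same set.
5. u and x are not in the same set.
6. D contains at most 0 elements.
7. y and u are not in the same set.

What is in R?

R = {x, y}

From (3): u ∉ D.
(6): D already has 0, so the rest are out.
Suppose t ∈ R: no assignment then satisfies all the clues, so t ∉ R.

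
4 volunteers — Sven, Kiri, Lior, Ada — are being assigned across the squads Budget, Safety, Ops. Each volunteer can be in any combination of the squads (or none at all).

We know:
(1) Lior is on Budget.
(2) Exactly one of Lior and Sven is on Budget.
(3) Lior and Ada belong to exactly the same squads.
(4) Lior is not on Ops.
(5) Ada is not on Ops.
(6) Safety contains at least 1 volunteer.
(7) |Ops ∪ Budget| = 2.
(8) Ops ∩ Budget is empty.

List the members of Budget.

Budget = {Ada, Lior}

From (1): Lior ∈ Budget.
From (4): Lior ∉ Ops.
From (5): Ada ∉ Ops.
(2) (exactly one): Sven ∉ Budget.
(3): Ada matches Lior: Ada ∈ Budget.
Suppose Kiri ∈ Budget: no assignment then satisfies all the clues, so Kiri ∉ Budget.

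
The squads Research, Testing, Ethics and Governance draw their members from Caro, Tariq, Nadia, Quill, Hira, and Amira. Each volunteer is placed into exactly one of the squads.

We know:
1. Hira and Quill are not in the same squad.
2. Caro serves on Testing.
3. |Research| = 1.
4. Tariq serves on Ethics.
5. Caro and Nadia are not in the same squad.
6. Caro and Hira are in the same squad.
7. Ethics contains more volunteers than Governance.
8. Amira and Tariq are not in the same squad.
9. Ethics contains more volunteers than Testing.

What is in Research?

Research = {Amira}

From (2): Caro ∈ Testing.
From (4): Tariq ∈ Ethics.
(5): Nadia ∉ Testing.
(6): Hira matches Caro: Hira ∉ Research.
(6): Hira matches Caro: Hira ∈ Testing.
(8): Amira ∉ Ethics.
(1): Quill ∉ Testing.
Suppose Nadia ∈ Research: no assignment then satisfies all the clues, so Nadia ∉ Research.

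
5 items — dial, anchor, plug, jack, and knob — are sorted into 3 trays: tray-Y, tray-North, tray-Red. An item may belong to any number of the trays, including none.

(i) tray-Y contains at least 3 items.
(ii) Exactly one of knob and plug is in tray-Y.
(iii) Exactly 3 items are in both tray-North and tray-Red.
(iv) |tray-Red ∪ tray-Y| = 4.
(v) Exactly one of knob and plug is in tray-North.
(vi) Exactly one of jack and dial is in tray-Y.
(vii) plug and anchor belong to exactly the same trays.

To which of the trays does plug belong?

plug: tray-North, tray-Red, tray-Y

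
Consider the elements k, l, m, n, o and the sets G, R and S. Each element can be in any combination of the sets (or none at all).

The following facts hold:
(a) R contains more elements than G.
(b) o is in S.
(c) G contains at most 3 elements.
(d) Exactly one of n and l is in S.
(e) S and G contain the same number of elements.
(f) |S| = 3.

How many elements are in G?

3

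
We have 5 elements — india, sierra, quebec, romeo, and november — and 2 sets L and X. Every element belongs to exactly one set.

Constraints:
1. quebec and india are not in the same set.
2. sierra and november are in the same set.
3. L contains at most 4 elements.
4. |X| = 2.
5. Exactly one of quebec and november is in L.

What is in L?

L = {india, november, sierra}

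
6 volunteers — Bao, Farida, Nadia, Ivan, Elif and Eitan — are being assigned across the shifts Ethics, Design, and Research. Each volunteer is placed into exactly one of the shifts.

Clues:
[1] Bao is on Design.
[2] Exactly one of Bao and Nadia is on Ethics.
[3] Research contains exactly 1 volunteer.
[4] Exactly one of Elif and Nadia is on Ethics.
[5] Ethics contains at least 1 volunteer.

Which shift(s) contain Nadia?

From (1): Bao ∈ Design.
(2) (exactly one): Nadia ∈ Ethics.
(4) (exactly one): Elif ∉ Ethics.

Nadia: Ethics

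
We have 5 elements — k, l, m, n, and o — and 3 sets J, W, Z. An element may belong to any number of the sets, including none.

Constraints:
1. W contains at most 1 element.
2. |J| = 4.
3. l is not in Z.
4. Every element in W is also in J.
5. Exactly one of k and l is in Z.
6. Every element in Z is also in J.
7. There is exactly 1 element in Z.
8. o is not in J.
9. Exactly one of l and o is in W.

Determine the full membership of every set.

J = {k, l, m, n}; W = {l}; Z = {k}

From (3): l ∉ Z.
From (8): o ∉ J.
(2): only 4 candidates remain for J, so all are in.
(4) contrapositive: o ∉ W.
(5) (exactly one): k ∈ Z.
(6) contrapositive: o ∉ Z.
(7): Z already has 1, so the rest are out.
(9) (exactly one): l ∈ W.
(1): W already has 1, so the rest are out.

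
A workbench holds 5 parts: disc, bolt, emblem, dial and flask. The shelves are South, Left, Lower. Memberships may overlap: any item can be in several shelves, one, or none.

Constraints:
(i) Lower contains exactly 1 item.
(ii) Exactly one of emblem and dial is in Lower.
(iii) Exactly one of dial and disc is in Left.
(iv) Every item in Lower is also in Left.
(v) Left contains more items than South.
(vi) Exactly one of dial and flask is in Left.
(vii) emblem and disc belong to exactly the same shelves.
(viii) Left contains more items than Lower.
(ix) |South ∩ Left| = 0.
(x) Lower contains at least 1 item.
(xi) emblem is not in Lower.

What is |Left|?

2

From (xi): emblem ∉ Lower.
(ii) (exactly one): dial ∈ Lower.
(iv) with dial ∈ Lower: dial ∈ Left.
(vi) (exactly one): flask ∉ Left.
(vii): disc matches emblem: disc ∉ Lower.
(i): Lower already has 1, so the rest are out.
(iii) (exactly one): disc ∉ Left.
(vii): emblem matches disc: emblem ∉ Left.
Suppose disc ∈ South: no assignment then satisfies all the clues, so disc ∉ South.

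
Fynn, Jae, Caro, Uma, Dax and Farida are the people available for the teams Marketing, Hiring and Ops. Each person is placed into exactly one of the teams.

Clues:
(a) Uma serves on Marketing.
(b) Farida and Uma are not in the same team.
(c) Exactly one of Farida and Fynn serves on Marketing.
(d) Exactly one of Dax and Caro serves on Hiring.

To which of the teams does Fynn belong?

Fynn: Marketing

From (a): Uma ∈ Marketing.
(b): Farida ∉ Marketing.
(c) (exactly one): Fynn ∈ Marketing.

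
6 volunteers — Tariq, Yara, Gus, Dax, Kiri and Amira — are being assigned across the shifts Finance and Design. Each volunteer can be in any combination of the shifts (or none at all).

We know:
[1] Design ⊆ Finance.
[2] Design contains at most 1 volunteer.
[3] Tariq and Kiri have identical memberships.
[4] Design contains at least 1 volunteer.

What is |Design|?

1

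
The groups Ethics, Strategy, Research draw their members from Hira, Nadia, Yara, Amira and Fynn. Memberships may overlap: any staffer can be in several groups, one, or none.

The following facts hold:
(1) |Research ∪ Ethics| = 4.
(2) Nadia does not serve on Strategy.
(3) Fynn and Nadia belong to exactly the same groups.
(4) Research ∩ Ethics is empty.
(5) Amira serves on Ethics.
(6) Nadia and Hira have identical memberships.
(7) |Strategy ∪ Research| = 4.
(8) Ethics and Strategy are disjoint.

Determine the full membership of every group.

Ethics = {Amira}; Strategy = {Yara}; Research = {Fynn, Hira, Nadia}

From (2): Nadia ∉ Strategy.
From (5): Amira ∈ Ethics.
(3): Fynn matches Nadia: Fynn ∉ Strategy.
(4) (disjoint): Amira ∉ Research.
(6): Hira matches Nadia: Hira ∉ Strategy.
(8) (disjoint): Amira ∉ Strategy.
Suppose Hira ∈ Ethics: no assignment then satisfies all the clues, so Hira ∉ Ethics.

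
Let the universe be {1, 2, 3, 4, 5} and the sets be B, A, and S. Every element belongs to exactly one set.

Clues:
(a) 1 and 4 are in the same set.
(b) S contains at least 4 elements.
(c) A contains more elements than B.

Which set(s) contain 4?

4: S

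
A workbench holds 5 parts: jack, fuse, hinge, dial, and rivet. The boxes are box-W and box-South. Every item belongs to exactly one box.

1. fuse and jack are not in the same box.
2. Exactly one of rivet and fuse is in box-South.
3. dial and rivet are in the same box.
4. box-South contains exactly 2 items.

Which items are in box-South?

box-South = {fuse, hinge}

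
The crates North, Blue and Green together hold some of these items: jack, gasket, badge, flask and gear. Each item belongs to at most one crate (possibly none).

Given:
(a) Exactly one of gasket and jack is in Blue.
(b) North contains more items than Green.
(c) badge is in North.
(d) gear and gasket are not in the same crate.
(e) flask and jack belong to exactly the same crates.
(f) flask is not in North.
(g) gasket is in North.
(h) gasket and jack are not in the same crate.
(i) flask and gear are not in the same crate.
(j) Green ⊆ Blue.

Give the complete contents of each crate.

From (c): badge ∈ North.
From (f): flask ∉ North.
From (g): gasket ∈ North.
(a) (exactly one): jack ∈ Blue.
(d): gear ∉ North.
(e): flask matches jack: flask ∈ Blue.
(i): gear ∉ Blue.
(j) contrapositive: gear ∉ Green.

North = {badge, gasket}; Blue = {flask, jack}; Green = {}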